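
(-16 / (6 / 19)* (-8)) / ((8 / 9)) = 456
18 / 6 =3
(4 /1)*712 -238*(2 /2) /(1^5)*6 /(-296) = 2852.82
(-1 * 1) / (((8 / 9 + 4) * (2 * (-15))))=3 / 440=0.01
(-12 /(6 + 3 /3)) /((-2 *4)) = 3 /14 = 0.21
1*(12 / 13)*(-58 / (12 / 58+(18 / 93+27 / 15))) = -1042840 / 42861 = -24.33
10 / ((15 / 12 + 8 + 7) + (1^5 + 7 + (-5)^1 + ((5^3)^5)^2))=40 / 3725290298461914062577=0.00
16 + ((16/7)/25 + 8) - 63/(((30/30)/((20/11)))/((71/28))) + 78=-362599/1925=-188.36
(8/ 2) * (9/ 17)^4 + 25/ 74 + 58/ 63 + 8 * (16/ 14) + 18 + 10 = 38.72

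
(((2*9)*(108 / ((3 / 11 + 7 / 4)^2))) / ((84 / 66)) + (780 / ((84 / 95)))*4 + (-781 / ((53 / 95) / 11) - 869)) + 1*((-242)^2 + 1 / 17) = 329706801459 / 7136821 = 46197.99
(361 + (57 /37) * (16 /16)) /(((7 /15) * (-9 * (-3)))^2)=335350 /146853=2.28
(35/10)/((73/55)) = 385/146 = 2.64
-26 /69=-0.38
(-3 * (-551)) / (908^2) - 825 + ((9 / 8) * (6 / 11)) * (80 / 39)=-97117500501 / 117898352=-823.74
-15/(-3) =5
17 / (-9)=-17 / 9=-1.89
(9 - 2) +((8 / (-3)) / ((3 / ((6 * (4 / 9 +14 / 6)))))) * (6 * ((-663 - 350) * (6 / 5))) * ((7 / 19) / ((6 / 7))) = 7943117 / 171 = 46450.98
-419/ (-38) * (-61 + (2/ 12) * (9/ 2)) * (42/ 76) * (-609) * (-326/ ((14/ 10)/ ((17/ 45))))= -56802000227/ 2888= -19668282.63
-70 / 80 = -7 / 8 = -0.88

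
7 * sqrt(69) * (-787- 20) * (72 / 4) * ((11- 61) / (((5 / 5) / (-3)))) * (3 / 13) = -45756900 * sqrt(69) / 13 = -29237335.19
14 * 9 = 126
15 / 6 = 5 / 2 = 2.50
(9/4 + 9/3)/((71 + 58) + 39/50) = 25/618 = 0.04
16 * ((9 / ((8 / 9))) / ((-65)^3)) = -0.00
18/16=1.12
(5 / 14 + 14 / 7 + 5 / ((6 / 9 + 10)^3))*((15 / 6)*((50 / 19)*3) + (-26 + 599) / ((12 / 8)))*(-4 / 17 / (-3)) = 81062011 / 1089536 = 74.40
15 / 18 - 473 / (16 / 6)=-4237 / 24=-176.54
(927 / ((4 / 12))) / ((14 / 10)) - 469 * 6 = -5793 / 7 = -827.57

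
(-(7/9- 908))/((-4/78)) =-106145/6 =-17690.83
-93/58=-1.60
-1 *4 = -4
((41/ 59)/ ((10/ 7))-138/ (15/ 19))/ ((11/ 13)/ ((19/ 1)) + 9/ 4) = -10161086/ 133753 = -75.97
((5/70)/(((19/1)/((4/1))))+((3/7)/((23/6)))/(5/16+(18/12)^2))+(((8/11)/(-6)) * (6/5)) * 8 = -7622126/6898045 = -1.10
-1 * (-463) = 463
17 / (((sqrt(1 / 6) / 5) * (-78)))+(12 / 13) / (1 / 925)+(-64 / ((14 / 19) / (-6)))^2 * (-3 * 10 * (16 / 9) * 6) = -55360336740 / 637 - 85 * sqrt(6) / 78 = -86907909.64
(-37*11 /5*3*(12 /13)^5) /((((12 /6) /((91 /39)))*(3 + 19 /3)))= -37977984 /1856465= -20.46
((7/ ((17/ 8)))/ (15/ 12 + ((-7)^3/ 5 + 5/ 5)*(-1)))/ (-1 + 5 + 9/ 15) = 5600/ 538407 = 0.01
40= 40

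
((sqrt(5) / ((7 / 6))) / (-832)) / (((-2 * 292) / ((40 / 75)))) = sqrt(5) / 1062880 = 0.00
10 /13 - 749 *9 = -87623 /13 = -6740.23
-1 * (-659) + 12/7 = 660.71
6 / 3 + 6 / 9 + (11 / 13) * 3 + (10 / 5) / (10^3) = 101539 / 19500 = 5.21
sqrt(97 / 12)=2.84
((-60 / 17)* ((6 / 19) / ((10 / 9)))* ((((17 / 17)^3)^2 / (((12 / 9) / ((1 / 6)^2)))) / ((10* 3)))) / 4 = -9 / 51680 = -0.00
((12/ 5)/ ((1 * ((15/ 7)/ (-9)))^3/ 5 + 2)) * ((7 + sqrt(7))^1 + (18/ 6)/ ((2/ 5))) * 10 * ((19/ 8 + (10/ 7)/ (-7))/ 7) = 68931 * sqrt(7)/ 18497 + 1998999/ 36994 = 63.90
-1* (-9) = 9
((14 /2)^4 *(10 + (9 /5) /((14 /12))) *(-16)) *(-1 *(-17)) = -37691584 /5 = -7538316.80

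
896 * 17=15232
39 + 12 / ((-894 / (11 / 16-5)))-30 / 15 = 44173 / 1192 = 37.06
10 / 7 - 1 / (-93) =937 / 651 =1.44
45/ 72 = 5/ 8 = 0.62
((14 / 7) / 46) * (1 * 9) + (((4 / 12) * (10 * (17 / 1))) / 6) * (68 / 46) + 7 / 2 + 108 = 52103 / 414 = 125.85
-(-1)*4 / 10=2 / 5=0.40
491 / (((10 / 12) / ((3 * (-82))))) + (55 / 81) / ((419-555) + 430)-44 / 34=-293395190873 / 2024190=-144944.49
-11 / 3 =-3.67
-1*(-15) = 15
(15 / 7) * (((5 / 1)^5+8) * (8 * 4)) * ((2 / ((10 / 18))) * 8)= 43310592 / 7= 6187227.43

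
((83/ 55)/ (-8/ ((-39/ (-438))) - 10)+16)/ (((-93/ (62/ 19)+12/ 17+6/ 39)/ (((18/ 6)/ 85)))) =-44505279/ 2180429075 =-0.02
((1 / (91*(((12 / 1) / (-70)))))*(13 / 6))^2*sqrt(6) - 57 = -56.95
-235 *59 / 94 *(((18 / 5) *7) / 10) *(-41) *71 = 10820187 / 10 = 1082018.70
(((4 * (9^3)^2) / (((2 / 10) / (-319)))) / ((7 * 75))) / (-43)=226039572 / 1505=150192.41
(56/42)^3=64/27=2.37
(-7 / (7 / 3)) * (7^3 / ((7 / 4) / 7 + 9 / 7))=-28812 / 43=-670.05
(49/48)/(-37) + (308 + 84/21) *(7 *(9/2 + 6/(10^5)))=54545974147/5550000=9828.10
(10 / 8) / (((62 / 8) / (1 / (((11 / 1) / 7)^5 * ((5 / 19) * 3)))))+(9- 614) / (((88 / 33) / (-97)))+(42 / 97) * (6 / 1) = 255810377687201 / 11622728568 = 22009.49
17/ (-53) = -0.32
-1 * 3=-3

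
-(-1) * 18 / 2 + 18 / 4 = 27 / 2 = 13.50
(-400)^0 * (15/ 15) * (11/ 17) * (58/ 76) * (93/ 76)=29667/ 49096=0.60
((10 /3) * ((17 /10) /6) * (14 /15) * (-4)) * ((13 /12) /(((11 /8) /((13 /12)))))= -40222 /13365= -3.01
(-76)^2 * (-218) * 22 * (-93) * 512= 1319043956736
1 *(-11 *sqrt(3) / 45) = -11 *sqrt(3) / 45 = -0.42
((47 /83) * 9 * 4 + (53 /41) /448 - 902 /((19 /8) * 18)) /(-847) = 185352347 /220810379328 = 0.00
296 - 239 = 57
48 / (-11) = -48 / 11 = -4.36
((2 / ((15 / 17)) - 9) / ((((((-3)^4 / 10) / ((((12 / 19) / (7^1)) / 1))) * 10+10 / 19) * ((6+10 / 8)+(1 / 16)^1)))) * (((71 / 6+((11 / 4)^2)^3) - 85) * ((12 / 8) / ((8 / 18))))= -8473557509 / 6815976960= -1.24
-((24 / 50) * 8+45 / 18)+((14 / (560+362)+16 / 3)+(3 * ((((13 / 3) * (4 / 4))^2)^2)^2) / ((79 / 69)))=432458325572633 / 1327472550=325775.72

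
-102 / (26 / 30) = -117.69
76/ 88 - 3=-47/ 22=-2.14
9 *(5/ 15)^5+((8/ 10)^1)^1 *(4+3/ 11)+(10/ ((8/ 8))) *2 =34831/ 1485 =23.46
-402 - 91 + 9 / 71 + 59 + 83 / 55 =-432.36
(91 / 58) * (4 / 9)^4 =11648 / 190269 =0.06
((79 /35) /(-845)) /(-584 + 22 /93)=7347 /1605626750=0.00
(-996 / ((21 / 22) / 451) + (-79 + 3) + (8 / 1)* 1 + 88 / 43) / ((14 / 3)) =-212499486 / 2107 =-100854.05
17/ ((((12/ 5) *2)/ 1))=85/ 24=3.54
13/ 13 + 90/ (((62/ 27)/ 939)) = 1140916/ 31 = 36803.74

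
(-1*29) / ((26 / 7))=-203 / 26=-7.81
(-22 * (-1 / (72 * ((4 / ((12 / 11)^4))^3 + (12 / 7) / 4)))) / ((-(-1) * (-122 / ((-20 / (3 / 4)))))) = 3973030871040 / 1365603391579099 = 0.00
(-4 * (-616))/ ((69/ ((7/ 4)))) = 4312/ 69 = 62.49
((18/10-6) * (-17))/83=0.86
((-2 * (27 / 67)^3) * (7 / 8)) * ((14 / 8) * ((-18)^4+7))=-101252639061 / 4812208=-21040.79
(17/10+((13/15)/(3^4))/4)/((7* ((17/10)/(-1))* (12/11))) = -91025/694008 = -0.13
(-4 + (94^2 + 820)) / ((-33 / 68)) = -656336 / 33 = -19888.97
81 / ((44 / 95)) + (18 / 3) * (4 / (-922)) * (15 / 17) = 60297795 / 344828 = 174.86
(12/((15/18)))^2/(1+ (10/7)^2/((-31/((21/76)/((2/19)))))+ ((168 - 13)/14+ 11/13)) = 14624064/898825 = 16.27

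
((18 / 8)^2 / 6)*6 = 81 / 16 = 5.06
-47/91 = -0.52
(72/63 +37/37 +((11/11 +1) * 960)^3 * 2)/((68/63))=891813888135/68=13114910119.63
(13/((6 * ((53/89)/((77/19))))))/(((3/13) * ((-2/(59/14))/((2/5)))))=-9761609/181260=-53.85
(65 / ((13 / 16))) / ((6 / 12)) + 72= 232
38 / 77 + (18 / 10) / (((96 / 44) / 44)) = 28331 / 770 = 36.79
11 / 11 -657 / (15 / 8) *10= -3503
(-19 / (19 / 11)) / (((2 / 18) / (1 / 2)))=-99 / 2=-49.50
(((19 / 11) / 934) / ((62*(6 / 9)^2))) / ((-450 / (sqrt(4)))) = -19 / 63698800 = -0.00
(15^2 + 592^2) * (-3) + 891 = -1051176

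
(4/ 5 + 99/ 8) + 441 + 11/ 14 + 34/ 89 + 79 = 13315821/ 24920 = 534.34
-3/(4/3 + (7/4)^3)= -576/1285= -0.45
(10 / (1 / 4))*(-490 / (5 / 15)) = -58800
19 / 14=1.36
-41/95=-0.43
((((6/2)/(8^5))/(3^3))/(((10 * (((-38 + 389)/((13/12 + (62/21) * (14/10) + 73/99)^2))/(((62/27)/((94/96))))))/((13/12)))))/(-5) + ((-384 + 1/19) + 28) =-1674432388531835846869/4704157235036160000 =-355.95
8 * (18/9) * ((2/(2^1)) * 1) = 16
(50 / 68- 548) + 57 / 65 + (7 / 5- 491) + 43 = -2194503 / 2210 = -992.99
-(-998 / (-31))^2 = -996004 / 961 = -1036.42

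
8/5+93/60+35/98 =491/140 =3.51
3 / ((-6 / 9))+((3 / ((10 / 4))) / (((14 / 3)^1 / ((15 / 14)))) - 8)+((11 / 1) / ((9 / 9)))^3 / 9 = 59828 / 441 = 135.66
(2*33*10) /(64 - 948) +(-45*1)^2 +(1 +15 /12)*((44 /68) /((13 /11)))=137733 /68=2025.49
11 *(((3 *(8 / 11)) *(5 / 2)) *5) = 300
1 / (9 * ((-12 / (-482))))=241 / 54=4.46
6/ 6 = 1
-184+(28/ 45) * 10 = -1600/ 9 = -177.78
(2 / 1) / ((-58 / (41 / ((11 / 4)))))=-164 / 319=-0.51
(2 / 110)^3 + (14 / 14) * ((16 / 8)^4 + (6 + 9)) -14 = 2828376 / 166375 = 17.00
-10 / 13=-0.77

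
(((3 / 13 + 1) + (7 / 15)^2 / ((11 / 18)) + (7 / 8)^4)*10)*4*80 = 31824279 / 4576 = 6954.61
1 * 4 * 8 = 32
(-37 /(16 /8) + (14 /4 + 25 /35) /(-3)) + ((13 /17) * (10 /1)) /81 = -190952 /9639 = -19.81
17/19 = 0.89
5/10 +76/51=203/102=1.99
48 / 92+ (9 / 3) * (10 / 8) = 393 / 92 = 4.27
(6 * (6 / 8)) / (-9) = -1 / 2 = -0.50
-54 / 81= -2 / 3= -0.67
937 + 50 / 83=77821 / 83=937.60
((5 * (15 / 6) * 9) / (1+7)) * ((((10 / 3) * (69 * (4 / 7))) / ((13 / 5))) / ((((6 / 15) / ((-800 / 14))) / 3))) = -194062500 / 637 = -304650.71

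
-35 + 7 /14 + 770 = 1471 /2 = 735.50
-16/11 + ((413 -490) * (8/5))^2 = 4173616/275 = 15176.79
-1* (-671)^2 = -450241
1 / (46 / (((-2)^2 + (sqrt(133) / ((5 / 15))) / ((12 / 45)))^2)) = 45 * sqrt(133) / 23 + 269581 / 736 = 388.84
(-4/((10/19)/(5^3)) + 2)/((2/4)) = -1896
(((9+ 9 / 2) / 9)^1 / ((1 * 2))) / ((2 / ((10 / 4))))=15 / 16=0.94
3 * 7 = 21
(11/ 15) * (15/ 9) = 11/ 9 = 1.22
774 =774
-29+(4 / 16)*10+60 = 67 / 2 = 33.50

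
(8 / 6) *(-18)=-24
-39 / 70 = -0.56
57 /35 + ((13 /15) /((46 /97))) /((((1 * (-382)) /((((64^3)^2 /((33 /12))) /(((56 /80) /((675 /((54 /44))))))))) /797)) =-34532121175391504797 /461265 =-74863952772032.36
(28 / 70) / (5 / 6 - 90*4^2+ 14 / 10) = -12 / 43133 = -0.00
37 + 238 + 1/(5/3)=275.60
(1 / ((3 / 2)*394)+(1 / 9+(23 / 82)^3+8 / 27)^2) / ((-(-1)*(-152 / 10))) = -0.01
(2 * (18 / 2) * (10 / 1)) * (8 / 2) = 720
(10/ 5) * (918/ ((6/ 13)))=3978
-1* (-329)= 329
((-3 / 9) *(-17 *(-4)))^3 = -11645.63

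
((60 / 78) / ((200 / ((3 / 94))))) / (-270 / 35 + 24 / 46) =-161 / 9433840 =-0.00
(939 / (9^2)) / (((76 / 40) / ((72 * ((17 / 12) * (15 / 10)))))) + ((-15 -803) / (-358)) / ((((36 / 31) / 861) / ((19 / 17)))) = 1961305273 / 693804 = 2826.89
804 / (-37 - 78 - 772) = -0.91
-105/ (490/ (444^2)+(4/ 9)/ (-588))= -1521397080/ 25063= -60702.91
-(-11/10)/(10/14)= 77/50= 1.54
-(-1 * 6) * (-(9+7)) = -96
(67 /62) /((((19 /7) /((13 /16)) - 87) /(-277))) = 1688869 /472006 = 3.58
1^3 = 1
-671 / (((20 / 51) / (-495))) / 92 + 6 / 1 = 3390087 / 368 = 9212.19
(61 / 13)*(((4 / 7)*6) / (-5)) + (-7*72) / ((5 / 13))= -597696 / 455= -1313.62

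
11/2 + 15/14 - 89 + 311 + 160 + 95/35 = 391.29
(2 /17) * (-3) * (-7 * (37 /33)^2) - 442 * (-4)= 10929494 /6171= 1771.11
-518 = -518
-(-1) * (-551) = -551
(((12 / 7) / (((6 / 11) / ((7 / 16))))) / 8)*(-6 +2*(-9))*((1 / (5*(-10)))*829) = 27357 / 400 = 68.39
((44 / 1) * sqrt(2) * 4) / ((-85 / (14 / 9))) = -2464 * sqrt(2) / 765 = -4.56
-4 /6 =-2 /3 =-0.67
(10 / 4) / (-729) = -5 / 1458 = -0.00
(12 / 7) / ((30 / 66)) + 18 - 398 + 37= -11873 / 35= -339.23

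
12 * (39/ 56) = 117/ 14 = 8.36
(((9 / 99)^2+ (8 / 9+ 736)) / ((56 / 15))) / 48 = 4.11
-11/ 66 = -1/ 6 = -0.17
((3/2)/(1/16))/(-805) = -24/805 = -0.03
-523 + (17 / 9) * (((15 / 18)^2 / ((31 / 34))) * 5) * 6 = -401626 / 837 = -479.84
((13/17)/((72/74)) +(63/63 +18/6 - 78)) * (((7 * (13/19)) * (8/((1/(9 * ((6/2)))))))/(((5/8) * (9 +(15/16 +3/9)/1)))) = -9394414848/796195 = -11799.14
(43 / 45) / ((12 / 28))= 301 / 135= 2.23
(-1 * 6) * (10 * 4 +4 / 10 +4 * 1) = -1332 / 5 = -266.40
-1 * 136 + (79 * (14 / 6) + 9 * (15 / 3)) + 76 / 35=10028 / 105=95.50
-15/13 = -1.15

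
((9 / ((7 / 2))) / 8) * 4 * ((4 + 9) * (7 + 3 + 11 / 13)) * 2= 2538 / 7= 362.57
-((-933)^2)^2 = -757751099121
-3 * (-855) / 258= 855 / 86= 9.94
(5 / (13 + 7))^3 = 1 / 64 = 0.02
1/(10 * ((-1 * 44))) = -1/440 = -0.00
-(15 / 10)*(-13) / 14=39 / 28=1.39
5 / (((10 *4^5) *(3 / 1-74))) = -1 / 145408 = -0.00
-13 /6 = -2.17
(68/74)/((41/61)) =2074/1517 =1.37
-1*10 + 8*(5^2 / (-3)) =-230 / 3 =-76.67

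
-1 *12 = -12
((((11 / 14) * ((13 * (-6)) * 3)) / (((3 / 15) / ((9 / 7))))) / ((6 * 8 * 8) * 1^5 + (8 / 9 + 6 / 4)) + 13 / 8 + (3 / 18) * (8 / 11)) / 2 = -1817009 / 2768304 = -0.66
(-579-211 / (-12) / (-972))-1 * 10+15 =-6695347 / 11664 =-574.02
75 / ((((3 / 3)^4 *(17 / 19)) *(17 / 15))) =21375 / 289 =73.96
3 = 3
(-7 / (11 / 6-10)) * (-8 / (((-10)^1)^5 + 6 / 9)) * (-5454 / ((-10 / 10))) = 392688 / 1049993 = 0.37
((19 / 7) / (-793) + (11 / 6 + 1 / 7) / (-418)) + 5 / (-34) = -36733777 / 236672436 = -0.16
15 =15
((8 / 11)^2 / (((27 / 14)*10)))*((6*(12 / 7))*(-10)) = -1024 / 363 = -2.82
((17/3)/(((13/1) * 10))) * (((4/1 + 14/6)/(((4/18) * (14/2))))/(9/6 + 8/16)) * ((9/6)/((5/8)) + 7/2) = 19057/36400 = 0.52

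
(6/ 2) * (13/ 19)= 39/ 19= 2.05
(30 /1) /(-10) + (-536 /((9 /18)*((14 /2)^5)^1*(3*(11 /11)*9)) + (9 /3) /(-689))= -3.01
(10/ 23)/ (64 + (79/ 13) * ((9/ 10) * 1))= 1300/ 207713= 0.01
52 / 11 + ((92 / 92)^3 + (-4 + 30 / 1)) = 349 / 11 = 31.73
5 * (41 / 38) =205 / 38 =5.39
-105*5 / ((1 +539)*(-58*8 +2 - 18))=7 / 3456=0.00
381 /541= 0.70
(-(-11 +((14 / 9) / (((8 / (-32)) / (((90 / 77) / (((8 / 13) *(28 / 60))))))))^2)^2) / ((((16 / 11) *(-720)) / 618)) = 1438628735114983 / 6135803520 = 234464.60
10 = 10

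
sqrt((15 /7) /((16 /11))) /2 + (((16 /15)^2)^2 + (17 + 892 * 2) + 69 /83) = sqrt(1155) /56 + 7576509488 /4201875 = 1803.73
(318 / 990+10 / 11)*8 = 1624 / 165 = 9.84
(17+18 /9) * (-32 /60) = -152 /15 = -10.13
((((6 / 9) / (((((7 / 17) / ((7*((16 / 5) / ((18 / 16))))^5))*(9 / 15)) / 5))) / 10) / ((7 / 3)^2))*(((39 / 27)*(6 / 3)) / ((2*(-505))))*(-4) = 8873.03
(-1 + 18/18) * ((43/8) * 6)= 0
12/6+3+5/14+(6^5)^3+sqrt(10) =sqrt(10)+6582589784139/14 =470184984584.52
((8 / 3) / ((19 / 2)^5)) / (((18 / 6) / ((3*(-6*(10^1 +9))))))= -512 / 130321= -0.00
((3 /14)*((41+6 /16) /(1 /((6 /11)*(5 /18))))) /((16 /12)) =4965 /4928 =1.01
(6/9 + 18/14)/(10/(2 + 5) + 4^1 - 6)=-41/12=-3.42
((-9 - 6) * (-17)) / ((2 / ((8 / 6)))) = 170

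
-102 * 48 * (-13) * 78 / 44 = 112830.55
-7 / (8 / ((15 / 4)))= -105 / 32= -3.28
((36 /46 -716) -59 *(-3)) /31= -12379 /713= -17.36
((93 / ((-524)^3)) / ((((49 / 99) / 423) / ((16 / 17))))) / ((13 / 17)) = -3894561 / 5728135868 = -0.00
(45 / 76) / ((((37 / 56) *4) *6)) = 105 / 2812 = 0.04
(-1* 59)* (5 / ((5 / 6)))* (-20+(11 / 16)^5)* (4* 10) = 18417265065 / 65536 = 281025.16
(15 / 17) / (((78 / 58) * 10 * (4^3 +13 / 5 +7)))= 145 / 162656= 0.00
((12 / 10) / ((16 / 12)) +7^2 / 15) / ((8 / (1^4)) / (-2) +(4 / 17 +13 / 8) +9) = 1700 / 2799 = 0.61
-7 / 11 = -0.64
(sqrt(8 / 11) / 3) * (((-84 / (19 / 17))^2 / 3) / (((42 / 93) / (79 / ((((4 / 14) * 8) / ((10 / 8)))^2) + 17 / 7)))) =30880.53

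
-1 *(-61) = 61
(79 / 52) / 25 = 79 / 1300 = 0.06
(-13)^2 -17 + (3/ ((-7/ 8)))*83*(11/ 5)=-16592/ 35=-474.06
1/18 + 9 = 163/18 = 9.06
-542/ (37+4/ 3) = -1626/ 115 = -14.14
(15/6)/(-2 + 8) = 5/12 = 0.42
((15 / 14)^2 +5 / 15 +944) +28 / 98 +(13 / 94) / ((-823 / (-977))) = 21514663685 / 22744428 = 945.93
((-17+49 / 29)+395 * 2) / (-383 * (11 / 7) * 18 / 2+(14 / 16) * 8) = -78631 / 549086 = -0.14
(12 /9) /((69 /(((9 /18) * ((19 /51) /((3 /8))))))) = 304 /31671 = 0.01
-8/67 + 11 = 729/67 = 10.88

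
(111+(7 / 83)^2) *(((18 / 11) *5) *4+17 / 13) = 3721931176 / 985127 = 3778.12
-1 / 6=-0.17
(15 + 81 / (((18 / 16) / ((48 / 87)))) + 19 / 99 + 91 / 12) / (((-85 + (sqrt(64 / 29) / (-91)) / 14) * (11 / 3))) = -24755218046195 / 123447224577468 + 457202291 * sqrt(29) / 894992378186643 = -0.20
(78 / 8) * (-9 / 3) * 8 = -234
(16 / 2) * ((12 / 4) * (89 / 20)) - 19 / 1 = 439 / 5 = 87.80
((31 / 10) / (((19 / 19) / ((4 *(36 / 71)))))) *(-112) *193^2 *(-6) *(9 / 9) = 55869924096 / 355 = 157380067.88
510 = 510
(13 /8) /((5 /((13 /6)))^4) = 371293 /6480000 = 0.06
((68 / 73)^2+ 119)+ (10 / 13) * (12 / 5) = 8431971 / 69277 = 121.71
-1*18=-18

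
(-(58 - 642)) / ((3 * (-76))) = -146 / 57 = -2.56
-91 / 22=-4.14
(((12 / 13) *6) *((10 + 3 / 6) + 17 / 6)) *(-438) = -32344.62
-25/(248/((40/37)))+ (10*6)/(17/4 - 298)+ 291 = 78353164/269545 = 290.69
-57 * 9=-513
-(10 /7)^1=-10 /7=-1.43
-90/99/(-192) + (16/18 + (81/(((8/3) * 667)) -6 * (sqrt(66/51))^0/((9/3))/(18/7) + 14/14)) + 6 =7.16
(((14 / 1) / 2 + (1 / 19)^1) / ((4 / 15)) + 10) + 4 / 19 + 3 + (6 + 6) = 1963 / 38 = 51.66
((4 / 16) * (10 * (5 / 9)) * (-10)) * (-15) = 625 / 3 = 208.33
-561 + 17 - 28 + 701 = 129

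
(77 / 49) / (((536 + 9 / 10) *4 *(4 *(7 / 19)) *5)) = 209 / 2104648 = 0.00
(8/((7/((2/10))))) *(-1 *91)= -104/5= -20.80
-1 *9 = -9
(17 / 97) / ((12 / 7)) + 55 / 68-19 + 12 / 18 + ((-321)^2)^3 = 5412178413885128999 / 4947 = 1094032426497903.58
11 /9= 1.22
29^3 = 24389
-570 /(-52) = 285 /26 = 10.96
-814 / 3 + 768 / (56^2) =-39850 / 147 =-271.09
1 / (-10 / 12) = -6 / 5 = -1.20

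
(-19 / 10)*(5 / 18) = -19 / 36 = -0.53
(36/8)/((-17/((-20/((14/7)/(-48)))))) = -2160/17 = -127.06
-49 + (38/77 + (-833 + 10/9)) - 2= -611500/693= -882.40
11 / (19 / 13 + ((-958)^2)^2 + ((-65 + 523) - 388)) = 143 / 10949779876977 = 0.00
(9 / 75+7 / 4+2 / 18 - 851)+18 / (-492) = -31330147 / 36900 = -849.06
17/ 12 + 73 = 893/ 12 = 74.42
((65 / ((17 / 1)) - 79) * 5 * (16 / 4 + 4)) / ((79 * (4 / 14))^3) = -0.26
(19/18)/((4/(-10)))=-2.64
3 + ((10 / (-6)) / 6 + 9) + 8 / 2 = 283 / 18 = 15.72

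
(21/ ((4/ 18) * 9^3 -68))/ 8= 21/ 752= 0.03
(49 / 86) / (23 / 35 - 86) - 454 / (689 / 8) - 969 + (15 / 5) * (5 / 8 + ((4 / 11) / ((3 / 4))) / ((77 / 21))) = -83265937719813 / 85663981832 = -972.01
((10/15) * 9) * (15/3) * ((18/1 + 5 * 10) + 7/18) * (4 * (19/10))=46778/3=15592.67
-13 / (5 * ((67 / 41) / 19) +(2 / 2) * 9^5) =-10127 / 45999506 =-0.00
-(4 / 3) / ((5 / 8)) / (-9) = 32 / 135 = 0.24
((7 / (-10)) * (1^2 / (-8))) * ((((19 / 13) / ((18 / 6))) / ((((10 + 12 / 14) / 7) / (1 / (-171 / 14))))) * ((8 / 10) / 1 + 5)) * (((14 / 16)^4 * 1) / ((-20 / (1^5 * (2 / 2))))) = 167179229 / 437059584000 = 0.00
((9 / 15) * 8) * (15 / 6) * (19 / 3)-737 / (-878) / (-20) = 1333823 / 17560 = 75.96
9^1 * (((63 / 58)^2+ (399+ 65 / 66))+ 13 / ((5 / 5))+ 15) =142927293 / 37004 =3862.48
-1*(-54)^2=-2916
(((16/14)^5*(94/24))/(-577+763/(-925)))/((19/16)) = -712294400/64004871189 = -0.01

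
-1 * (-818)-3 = 815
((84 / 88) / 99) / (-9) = -7 / 6534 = -0.00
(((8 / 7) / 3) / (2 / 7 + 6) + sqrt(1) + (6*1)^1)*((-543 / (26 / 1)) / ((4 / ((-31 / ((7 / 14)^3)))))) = 1307363 / 143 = 9142.40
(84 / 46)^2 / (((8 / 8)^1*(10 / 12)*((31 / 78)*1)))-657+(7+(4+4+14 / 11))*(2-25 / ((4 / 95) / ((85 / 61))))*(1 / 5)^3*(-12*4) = 6204034937799 / 1375466125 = 4510.50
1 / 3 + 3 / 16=25 / 48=0.52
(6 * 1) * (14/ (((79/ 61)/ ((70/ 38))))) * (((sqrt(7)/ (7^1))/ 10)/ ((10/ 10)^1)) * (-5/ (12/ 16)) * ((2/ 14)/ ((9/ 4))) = -9760 * sqrt(7)/ 13509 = -1.91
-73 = -73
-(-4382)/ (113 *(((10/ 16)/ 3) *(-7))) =-15024/ 565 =-26.59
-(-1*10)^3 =1000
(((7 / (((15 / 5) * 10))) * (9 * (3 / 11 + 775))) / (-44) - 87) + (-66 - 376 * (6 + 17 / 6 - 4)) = -3643313 / 1815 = -2007.33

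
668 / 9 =74.22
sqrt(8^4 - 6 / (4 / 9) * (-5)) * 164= 82 * sqrt(16654)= 10582.13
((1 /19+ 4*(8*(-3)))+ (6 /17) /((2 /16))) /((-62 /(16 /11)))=240632 /110143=2.18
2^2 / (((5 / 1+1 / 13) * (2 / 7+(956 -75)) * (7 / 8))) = 208 / 203577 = 0.00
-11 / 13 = -0.85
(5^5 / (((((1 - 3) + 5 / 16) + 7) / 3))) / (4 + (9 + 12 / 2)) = 30000 / 323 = 92.88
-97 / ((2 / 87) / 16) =-67512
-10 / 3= -3.33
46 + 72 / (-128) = 727 / 16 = 45.44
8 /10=4 /5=0.80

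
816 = 816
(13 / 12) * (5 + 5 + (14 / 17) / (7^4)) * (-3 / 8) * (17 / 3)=-94757 / 4116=-23.02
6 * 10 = 60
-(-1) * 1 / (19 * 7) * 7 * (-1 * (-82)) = 82 / 19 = 4.32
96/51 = 32/17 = 1.88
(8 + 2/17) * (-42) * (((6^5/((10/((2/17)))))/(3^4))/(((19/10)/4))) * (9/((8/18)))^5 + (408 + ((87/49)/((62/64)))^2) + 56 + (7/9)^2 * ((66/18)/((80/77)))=-679870925421775688901827/246299342239440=-2760344056.30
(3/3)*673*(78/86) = 26247/43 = 610.40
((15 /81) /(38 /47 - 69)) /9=-47 /155763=-0.00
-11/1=-11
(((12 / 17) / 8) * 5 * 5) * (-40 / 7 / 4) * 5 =-1875 / 119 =-15.76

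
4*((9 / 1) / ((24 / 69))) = 207 / 2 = 103.50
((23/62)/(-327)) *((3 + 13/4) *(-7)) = 4025/81096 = 0.05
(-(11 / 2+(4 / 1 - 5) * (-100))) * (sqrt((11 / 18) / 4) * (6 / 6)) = -211 * sqrt(22) / 24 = -41.24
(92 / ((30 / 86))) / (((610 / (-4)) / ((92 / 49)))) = -727904 / 224175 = -3.25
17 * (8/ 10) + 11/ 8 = 599/ 40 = 14.98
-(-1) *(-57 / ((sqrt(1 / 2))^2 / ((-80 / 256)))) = 285 / 8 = 35.62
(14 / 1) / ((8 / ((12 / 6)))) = 3.50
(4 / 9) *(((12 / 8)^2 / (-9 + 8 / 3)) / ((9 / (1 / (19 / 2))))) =-2 / 1083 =-0.00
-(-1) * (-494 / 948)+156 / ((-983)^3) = -234616009433 / 450234629238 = -0.52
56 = 56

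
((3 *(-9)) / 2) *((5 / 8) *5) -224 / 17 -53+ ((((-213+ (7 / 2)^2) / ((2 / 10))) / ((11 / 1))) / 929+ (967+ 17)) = 221237897 / 252688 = 875.54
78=78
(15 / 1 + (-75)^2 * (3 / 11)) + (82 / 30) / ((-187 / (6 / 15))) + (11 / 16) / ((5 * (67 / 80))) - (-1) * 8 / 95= 27661528319 / 17853825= 1549.33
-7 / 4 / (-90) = 7 / 360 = 0.02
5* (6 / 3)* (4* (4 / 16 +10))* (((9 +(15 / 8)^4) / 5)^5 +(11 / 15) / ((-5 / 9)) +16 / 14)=1470940419510284998938528863 / 2522015791327477760000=583239.97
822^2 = 675684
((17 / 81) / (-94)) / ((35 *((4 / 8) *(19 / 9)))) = -17 / 281295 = -0.00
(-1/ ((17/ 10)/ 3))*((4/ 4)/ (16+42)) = -15/ 493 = -0.03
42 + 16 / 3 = 142 / 3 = 47.33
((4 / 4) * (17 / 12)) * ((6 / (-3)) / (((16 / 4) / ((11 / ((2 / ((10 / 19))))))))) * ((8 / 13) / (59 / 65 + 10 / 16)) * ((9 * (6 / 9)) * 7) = -523600 / 15143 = -34.58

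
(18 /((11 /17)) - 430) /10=-40.22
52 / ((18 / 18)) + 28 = 80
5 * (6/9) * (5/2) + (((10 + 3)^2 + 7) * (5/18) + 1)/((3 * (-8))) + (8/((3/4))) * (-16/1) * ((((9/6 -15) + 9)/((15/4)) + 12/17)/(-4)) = -14.83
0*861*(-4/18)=0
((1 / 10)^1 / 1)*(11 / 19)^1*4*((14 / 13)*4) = 1232 / 1235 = 1.00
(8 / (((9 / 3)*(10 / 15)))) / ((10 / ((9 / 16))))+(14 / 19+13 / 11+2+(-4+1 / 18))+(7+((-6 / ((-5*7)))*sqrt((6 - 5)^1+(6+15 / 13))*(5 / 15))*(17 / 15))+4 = 34*sqrt(1378) / 6825+842629 / 75240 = 11.38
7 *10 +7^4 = 2471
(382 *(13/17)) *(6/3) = 9932/17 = 584.24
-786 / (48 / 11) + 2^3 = -1377 / 8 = -172.12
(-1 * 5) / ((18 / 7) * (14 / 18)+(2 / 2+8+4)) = -1 / 3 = -0.33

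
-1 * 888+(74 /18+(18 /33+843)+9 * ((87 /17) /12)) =-245753 /6732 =-36.51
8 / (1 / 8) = 64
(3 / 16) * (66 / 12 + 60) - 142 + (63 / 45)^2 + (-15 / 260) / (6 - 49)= -57133113 / 447200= -127.76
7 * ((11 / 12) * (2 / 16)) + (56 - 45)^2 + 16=13229 / 96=137.80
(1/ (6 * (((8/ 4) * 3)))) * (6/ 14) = 1/ 84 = 0.01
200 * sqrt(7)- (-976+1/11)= 200 * sqrt(7)+10735/11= 1505.06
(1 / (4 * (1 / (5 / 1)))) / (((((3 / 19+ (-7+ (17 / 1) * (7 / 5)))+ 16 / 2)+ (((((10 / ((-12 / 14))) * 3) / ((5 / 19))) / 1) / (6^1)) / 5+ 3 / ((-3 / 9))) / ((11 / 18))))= 5225 / 78828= 0.07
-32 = -32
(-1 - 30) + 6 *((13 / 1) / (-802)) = -12470 / 401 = -31.10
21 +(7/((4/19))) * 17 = 2345/4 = 586.25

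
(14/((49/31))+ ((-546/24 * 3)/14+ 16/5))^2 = 4044121/78400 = 51.58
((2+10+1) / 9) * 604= 7852 / 9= 872.44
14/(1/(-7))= -98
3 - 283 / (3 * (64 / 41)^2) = -438859 / 12288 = -35.71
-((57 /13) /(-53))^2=-3249 /474721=-0.01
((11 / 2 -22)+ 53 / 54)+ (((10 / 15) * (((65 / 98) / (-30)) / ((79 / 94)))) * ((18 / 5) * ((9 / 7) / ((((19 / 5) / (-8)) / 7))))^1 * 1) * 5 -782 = -1571852777 / 1985823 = -791.54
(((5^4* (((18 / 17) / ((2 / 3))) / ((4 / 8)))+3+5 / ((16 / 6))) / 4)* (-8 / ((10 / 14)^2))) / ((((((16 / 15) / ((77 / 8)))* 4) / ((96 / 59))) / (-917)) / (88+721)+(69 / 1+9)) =-6818299327508823 / 68170207184440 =-100.02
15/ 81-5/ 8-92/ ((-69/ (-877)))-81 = -270167/ 216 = -1250.77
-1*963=-963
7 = 7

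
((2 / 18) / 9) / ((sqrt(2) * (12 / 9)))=sqrt(2) / 216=0.01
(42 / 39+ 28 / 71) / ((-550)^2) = 679 / 139603750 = 0.00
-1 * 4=-4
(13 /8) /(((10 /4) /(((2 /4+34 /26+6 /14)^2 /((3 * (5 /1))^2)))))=165649 /11466000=0.01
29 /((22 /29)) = 38.23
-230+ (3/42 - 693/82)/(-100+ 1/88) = -580610350/2525313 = -229.92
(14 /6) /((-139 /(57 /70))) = -19 /1390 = -0.01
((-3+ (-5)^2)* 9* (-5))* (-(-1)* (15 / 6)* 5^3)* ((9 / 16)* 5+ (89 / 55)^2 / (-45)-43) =2191377775 / 176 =12451010.09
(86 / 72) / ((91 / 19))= 817 / 3276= 0.25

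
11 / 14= 0.79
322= 322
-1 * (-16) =16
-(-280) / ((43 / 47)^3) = 29070440 / 79507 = 365.63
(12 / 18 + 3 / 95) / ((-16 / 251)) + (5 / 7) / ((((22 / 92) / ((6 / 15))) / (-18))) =-11397433 / 351120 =-32.46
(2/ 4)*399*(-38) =-7581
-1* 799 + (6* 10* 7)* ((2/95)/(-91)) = -197377/247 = -799.10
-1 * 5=-5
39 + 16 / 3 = 133 / 3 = 44.33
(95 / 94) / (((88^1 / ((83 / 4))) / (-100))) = -197125 / 8272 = -23.83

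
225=225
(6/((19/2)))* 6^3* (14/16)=119.37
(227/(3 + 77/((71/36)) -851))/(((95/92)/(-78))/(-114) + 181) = -173483388/111901711619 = -0.00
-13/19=-0.68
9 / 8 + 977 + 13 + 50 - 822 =1753 / 8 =219.12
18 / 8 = 9 / 4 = 2.25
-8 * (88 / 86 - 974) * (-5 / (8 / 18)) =-3765420 / 43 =-87567.91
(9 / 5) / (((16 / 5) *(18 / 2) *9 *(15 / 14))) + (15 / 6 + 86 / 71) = 285077 / 76680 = 3.72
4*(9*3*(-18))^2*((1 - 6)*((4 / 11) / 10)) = -171778.91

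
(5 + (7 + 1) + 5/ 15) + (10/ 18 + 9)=206/ 9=22.89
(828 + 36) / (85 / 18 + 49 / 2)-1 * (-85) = 114.57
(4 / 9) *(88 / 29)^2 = 30976 / 7569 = 4.09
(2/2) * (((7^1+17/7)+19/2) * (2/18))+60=7825/126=62.10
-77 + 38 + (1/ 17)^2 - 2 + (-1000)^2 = 288988152/ 289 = 999959.00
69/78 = 23/26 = 0.88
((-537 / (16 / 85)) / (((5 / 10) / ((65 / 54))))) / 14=-988975 / 2016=-490.56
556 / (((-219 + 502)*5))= 556 / 1415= 0.39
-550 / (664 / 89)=-24475 / 332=-73.72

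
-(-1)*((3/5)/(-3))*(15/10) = -3/10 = -0.30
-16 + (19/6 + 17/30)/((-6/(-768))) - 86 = 5638/15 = 375.87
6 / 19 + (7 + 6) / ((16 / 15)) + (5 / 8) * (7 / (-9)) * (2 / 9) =305221 / 24624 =12.40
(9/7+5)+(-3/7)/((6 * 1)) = 87/14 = 6.21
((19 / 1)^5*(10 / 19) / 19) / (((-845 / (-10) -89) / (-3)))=137180 / 3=45726.67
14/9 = 1.56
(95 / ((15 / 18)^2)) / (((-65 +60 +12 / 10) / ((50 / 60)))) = -30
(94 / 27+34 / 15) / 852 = 194 / 28755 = 0.01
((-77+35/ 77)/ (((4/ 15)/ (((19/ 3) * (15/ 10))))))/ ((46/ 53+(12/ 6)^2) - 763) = 6359205/ 1767964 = 3.60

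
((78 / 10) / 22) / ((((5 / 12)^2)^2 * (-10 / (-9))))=1819584 / 171875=10.59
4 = 4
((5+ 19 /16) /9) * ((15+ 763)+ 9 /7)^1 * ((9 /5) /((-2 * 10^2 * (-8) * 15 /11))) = 396033 /896000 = 0.44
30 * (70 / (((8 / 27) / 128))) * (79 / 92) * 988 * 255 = 4514059368000 / 23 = 196263450782.61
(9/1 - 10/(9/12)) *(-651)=2821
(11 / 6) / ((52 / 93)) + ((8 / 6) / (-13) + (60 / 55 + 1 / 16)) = 29719 / 6864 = 4.33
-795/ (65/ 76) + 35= -11629/ 13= -894.54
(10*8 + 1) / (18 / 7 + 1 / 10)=30.32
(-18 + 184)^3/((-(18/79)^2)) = -88111670.79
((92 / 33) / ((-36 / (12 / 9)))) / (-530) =46 / 236115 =0.00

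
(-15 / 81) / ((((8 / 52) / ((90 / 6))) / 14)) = -2275 / 9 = -252.78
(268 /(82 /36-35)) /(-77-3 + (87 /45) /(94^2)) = 639372960 /6245267719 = 0.10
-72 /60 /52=-0.02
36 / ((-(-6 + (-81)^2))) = -12 / 2185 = -0.01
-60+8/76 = -1138/19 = -59.89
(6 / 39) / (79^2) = 2 / 81133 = 0.00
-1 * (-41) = 41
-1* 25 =-25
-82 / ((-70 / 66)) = 77.31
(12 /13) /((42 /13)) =2 /7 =0.29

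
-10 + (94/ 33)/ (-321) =-106024/ 10593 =-10.01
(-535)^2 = 286225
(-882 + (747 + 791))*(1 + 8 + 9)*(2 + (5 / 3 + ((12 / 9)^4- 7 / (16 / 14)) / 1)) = 74620 / 9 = 8291.11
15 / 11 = 1.36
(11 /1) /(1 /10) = 110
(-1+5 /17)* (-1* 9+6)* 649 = 23364 /17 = 1374.35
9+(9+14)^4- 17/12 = 3358183/12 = 279848.58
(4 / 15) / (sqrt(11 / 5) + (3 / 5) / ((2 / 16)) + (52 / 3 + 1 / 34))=1537208 / 127185589- 13872 * sqrt(55) / 127185589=0.01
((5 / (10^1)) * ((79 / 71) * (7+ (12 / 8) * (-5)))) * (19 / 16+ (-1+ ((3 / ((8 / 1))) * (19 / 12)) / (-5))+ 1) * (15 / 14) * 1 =-40527 / 127232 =-0.32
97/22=4.41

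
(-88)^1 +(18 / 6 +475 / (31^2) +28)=-54302 / 961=-56.51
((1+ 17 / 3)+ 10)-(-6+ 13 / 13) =65 / 3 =21.67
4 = 4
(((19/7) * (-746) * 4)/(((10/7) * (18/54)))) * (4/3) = -113392/5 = -22678.40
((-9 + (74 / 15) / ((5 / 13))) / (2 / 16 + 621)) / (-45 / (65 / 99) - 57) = -3731 / 76025700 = -0.00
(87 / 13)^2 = 7569 / 169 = 44.79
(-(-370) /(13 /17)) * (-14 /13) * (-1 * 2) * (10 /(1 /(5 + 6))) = 19373200 /169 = 114634.32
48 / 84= 4 / 7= 0.57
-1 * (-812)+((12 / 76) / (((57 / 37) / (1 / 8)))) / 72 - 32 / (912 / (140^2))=124.28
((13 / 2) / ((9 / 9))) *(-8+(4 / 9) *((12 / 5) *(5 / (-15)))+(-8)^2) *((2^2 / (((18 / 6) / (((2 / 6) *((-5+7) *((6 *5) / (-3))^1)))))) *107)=-27864512 / 81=-344006.32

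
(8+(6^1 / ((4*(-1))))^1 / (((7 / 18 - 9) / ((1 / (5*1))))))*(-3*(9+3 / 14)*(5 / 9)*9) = -1110.53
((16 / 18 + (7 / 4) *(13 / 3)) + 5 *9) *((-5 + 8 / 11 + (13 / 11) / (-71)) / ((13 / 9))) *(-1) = 293125 / 1846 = 158.79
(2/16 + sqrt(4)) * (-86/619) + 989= 2448033/2476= 988.70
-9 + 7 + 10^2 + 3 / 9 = 295 / 3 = 98.33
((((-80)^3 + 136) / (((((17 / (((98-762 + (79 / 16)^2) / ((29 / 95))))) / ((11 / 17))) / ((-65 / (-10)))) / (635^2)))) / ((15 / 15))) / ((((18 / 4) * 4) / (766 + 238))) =4801610218199754298625 / 804576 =5967876519060665.86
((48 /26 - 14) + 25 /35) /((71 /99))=-103059 /6461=-15.95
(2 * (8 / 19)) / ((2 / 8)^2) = 256 / 19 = 13.47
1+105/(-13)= -92/13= -7.08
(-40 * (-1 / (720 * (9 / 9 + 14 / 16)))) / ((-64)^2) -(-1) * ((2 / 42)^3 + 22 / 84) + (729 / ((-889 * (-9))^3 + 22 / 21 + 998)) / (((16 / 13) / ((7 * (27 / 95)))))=94038175422294221607 / 358896967503009367040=0.26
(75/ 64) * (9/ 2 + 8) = 1875/ 128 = 14.65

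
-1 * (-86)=86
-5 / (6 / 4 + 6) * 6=-4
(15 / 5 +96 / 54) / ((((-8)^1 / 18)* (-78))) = 43 / 312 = 0.14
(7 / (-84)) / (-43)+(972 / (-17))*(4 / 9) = -222895 / 8772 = -25.41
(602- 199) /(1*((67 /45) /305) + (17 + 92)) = 3.70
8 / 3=2.67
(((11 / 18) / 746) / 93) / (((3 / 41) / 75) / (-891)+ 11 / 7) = 0.00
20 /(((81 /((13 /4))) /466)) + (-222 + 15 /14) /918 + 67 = 16992013 /38556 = 440.71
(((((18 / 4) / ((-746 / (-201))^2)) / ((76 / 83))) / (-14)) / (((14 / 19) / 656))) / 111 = -412453809 / 2017927016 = -0.20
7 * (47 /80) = 329 /80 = 4.11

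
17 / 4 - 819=-3259 / 4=-814.75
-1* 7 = -7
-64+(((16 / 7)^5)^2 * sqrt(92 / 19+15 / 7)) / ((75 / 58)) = -64+63771674411008 * sqrt(123557) / 2817690608775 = 7891.51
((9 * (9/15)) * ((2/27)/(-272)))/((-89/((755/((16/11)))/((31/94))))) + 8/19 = 25497609/57034048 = 0.45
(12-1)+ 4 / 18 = 101 / 9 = 11.22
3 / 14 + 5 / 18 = 31 / 63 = 0.49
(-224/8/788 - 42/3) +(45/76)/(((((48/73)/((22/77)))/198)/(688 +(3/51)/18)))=499356842305/14253344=35034.36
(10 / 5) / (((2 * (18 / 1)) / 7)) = 7 / 18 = 0.39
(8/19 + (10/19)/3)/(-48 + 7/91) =-442/35511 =-0.01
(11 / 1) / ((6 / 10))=55 / 3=18.33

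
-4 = -4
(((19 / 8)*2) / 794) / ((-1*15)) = -19 / 47640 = -0.00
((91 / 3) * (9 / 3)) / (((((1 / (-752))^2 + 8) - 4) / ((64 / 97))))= 3293495296 / 219415649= 15.01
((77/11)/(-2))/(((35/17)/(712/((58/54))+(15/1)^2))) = -437733/290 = -1509.42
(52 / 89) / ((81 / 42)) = 0.30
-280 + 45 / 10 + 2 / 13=-7159 / 26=-275.35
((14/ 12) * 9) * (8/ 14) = 6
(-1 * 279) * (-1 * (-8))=-2232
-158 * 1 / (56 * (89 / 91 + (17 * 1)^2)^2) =-93457 / 2785306176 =-0.00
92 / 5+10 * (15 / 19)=2498 / 95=26.29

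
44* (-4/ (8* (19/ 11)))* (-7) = 1694/ 19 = 89.16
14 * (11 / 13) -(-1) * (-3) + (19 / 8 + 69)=8343 / 104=80.22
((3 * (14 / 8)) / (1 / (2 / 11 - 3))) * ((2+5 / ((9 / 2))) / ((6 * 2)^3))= -1519 / 57024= -0.03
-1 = -1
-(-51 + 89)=-38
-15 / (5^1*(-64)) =3 / 64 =0.05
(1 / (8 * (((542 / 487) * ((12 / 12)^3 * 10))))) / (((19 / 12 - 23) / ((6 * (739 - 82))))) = -2879631 / 1392940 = -2.07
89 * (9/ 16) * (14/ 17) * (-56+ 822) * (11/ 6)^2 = 28871689/ 272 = 106145.92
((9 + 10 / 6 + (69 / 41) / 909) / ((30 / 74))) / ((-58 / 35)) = -34326565 / 2161602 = -15.88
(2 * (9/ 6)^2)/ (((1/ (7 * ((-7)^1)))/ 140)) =-30870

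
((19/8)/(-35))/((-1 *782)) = 19/218960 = 0.00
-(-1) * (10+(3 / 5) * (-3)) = 41 / 5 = 8.20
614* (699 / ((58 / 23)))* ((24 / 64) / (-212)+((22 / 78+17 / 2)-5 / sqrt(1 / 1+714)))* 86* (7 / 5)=287599130093219 / 1598480-2971254678* sqrt(715) / 20735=176088703.96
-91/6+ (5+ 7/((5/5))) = -19/6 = -3.17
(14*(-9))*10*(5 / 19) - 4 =-6376 / 19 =-335.58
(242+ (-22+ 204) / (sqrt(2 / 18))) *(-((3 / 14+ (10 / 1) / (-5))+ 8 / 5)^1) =5122 / 35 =146.34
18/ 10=1.80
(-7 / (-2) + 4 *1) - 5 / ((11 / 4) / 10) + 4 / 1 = -147 / 22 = -6.68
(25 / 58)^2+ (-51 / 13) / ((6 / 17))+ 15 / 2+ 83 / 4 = 17.32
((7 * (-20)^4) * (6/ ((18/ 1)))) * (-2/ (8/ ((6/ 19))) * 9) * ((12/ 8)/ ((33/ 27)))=-68040000/ 209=-325550.24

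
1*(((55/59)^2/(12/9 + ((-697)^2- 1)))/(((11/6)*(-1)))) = -2475/2536653434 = -0.00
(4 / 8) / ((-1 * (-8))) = 1 / 16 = 0.06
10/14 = 5/7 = 0.71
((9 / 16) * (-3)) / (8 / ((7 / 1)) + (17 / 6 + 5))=-0.19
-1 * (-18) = 18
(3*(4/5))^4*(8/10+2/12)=100224/3125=32.07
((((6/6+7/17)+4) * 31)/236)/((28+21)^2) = 713/2408203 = 0.00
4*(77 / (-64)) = -77 / 16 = -4.81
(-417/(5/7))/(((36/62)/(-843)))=847580.30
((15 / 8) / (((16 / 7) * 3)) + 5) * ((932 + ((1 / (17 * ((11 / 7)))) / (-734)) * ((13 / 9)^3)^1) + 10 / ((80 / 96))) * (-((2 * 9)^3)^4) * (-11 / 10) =6334735311346628503.84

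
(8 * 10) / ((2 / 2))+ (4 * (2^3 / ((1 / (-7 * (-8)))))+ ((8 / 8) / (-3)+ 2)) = 5621 / 3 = 1873.67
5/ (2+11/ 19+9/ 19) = 95/ 58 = 1.64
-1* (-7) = 7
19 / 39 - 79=-3062 / 39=-78.51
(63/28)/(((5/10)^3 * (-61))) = -18/61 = -0.30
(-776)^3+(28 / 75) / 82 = -467288576.00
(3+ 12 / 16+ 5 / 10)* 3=51 / 4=12.75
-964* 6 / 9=-1928 / 3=-642.67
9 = 9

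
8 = 8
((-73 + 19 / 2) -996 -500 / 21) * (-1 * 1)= 45499 / 42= 1083.31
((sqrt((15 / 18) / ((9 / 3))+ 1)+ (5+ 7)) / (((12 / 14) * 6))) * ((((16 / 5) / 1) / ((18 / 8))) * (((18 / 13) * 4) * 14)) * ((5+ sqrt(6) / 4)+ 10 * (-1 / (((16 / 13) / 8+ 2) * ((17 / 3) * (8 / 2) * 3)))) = 112 * (sqrt(46)+ 72) * (238 * sqrt(6)+ 4695) / 29835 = 1560.95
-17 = -17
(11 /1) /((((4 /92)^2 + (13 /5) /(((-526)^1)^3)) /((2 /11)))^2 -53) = -0.21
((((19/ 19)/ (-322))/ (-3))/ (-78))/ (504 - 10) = -1/ 37221912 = -0.00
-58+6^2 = -22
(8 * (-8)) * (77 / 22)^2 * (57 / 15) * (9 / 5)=-134064 / 25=-5362.56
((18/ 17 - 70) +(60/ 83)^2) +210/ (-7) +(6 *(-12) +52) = -13868358/ 117113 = -118.42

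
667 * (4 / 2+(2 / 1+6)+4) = 9338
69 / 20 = 3.45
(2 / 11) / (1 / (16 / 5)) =0.58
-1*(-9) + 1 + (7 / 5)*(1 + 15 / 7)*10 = 54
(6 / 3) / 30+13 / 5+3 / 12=35 / 12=2.92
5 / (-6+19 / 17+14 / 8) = -340 / 213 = -1.60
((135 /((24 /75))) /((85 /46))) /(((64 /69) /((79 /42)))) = 28208925 /60928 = 462.99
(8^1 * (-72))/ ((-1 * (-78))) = -96/ 13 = -7.38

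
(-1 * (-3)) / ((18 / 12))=2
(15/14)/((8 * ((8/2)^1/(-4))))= -15/112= -0.13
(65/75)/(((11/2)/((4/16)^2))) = 13/1320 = 0.01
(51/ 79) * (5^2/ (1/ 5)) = 80.70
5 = 5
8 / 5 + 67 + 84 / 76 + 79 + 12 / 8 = 28539 / 190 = 150.21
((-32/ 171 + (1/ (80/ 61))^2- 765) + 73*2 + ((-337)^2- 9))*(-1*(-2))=225882.79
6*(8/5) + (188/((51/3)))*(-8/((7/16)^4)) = -490871504/204085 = -2405.23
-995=-995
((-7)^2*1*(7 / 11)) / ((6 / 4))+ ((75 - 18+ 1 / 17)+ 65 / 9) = 143171 / 1683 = 85.07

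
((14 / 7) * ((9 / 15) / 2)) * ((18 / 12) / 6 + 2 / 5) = 39 / 100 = 0.39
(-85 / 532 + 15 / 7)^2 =1113025 / 283024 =3.93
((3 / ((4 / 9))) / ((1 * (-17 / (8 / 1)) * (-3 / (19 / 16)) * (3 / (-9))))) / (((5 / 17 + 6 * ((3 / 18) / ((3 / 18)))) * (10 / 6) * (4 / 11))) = -16929 / 17120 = -0.99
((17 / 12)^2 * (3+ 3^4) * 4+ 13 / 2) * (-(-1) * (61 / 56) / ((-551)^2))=13115 / 5368944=0.00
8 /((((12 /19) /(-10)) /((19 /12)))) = -1805 /9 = -200.56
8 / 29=0.28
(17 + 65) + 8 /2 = 86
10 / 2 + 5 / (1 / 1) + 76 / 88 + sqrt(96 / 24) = 283 / 22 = 12.86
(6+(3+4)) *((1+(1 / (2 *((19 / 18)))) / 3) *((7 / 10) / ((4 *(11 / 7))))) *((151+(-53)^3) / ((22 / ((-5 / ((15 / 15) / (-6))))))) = -142107693 / 418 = -339970.56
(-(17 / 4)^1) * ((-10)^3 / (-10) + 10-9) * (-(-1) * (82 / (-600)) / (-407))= -70397 / 488400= -0.14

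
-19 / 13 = -1.46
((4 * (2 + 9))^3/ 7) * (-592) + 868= -50422852/ 7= -7203264.57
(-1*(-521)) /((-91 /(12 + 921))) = -486093 /91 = -5341.68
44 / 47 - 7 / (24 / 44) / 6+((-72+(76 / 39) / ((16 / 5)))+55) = -96748 / 5499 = -17.59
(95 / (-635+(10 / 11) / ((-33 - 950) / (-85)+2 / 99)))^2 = 3430841176009 / 153247538903761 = 0.02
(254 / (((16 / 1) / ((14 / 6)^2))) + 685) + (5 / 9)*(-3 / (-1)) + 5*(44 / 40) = 56059 / 72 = 778.60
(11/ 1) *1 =11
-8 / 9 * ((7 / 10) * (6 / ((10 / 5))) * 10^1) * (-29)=1624 / 3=541.33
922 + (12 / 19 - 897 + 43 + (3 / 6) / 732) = 1909075 / 27816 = 68.63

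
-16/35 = -0.46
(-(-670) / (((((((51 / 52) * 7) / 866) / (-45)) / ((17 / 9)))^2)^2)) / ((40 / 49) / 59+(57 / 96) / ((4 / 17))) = 13004742097571750192742400000 / 3726545697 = 3489757849485389040.36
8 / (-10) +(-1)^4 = 1 / 5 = 0.20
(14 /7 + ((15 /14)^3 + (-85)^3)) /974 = -1685150137 /2672656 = -630.52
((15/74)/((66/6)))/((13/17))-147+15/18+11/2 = -4464839/31746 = -140.64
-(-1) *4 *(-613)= -2452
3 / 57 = 1 / 19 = 0.05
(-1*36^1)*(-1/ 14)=18/ 7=2.57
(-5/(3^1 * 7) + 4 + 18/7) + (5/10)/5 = 6.43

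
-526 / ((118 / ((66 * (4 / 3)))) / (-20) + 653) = -462880 / 574581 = -0.81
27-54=-27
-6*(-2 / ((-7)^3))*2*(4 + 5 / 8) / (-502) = 111 / 172186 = 0.00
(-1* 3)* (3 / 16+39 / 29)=-2133 / 464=-4.60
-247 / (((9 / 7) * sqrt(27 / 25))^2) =-138.35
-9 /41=-0.22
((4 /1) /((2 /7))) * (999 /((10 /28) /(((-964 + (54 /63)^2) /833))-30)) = -264055680 /572231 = -461.45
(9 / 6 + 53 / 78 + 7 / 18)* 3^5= 16227 / 26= 624.12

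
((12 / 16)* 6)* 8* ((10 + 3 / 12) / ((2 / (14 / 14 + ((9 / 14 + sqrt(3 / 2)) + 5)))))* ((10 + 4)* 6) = 7749* sqrt(6) + 102951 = 121932.10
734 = 734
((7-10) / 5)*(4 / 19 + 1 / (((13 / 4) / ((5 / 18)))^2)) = -0.13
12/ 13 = 0.92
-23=-23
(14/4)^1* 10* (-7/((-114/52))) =6370/57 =111.75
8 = 8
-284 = -284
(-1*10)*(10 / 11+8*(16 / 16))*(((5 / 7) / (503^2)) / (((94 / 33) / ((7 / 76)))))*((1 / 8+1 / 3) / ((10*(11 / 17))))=-4165 / 7229985184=-0.00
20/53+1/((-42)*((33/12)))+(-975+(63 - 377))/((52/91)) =-110450533/48972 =-2255.38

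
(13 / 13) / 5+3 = 16 / 5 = 3.20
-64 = -64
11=11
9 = 9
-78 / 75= -26 / 25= -1.04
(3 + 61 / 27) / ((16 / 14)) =497 / 108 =4.60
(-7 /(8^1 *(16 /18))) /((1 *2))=-63 /128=-0.49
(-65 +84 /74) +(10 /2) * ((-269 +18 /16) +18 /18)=-413879 /296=-1398.24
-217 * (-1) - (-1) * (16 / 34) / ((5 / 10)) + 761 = 16642 / 17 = 978.94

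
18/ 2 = 9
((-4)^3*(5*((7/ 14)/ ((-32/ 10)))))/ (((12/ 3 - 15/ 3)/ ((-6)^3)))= 10800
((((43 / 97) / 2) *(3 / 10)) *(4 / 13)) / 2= 129 / 12610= 0.01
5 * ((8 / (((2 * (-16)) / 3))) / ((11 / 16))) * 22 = -120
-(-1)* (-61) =-61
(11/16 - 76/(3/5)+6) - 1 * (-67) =-2543/48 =-52.98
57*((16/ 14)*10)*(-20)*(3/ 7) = -273600/ 49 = -5583.67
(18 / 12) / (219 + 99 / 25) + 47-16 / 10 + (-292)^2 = 1585048777 / 18580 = 85309.41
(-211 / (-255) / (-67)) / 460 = -211 / 7859100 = -0.00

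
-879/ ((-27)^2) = -293/ 243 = -1.21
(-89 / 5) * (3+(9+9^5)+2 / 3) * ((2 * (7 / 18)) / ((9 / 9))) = -22077251 / 27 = -817675.96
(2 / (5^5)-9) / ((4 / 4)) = -28123 / 3125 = -9.00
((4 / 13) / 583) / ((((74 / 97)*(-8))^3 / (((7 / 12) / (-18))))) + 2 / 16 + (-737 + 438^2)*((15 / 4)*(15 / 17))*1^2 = 912788152795536737879 / 1443509706203136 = 632339.46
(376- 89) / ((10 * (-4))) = -287 / 40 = -7.18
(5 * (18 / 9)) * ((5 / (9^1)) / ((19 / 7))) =350 / 171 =2.05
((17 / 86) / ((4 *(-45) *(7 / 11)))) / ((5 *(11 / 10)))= -17 / 54180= -0.00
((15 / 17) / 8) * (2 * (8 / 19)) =30 / 323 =0.09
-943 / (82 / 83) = -1909 / 2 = -954.50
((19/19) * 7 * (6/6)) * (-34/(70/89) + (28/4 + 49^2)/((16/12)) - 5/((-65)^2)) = 10426786/845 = 12339.39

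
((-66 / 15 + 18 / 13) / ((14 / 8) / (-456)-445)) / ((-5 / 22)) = -7865088 / 263798275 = -0.03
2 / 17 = 0.12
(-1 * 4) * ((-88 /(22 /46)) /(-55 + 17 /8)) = -5888 /423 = -13.92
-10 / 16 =-5 / 8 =-0.62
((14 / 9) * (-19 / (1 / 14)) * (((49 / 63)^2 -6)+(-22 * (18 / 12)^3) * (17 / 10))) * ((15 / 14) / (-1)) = -56717717 / 972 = -58351.56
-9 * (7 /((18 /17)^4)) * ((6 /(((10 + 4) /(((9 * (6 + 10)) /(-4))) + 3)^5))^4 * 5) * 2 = -0.00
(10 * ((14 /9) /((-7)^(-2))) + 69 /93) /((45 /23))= 389.96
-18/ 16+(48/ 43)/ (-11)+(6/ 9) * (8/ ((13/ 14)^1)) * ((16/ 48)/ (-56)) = -558133/ 442728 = -1.26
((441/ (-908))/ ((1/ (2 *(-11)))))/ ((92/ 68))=82467/ 10442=7.90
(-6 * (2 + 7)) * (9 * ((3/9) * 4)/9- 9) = 414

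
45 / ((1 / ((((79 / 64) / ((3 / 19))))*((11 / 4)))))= 247665 / 256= 967.44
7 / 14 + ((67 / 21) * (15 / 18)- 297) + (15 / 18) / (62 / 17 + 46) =-31246471 / 106344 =-293.82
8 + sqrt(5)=10.24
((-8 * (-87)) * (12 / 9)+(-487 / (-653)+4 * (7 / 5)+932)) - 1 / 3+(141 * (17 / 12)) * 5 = 2864.76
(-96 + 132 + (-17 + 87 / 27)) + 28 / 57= 22.71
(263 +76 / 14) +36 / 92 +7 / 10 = 433927 / 1610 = 269.52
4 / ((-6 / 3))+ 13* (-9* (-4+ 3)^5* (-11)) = -1289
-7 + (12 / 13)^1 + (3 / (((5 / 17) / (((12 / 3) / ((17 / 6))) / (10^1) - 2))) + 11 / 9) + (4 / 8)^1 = -136391 / 5850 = -23.31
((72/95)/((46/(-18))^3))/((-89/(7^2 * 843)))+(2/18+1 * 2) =21467664059/925847865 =23.19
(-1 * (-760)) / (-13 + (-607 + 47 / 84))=-63840 / 52033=-1.23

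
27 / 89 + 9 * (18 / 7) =14607 / 623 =23.45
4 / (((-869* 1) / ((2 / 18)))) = -4 / 7821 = -0.00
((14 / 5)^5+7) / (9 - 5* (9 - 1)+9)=-559699 / 68750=-8.14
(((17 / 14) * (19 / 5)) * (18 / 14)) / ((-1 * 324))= -323 / 17640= -0.02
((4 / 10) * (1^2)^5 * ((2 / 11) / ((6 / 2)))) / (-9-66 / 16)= -32 / 17325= -0.00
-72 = -72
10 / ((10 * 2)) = 1 / 2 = 0.50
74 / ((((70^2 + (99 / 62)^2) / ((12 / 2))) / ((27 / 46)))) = 23040936 / 433444223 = 0.05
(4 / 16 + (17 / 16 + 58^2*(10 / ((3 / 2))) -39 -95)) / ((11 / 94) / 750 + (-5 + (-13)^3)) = -6286902125 / 620963956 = -10.12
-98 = -98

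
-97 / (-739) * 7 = 0.92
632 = 632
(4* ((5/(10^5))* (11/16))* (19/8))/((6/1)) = 0.00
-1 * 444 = -444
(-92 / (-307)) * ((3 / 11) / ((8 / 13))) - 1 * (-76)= 76.13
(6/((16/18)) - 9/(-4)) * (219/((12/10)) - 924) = -13347/2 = -6673.50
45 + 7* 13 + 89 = 225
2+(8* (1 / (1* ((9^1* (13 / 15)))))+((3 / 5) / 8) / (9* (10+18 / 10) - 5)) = 477781 / 157872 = 3.03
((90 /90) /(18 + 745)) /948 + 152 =109945249 /723324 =152.00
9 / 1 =9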